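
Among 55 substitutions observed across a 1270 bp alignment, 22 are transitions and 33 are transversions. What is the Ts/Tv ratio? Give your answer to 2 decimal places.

R = 22/33 = 0.666666… ≈ 0.67 (to 2 d.p.).

0.67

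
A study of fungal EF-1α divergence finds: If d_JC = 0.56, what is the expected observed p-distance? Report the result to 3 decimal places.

p = (3/4)(1 − e^(−4d/3)) = 0.75 × (1 − e^(-0.746667)) = 0.75 × (1 − 0.473944) = 0.394542.

0.395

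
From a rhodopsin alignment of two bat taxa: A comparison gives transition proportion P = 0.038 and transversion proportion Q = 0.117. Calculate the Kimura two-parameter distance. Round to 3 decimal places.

Under the Kimura two-parameter model, d = −½ ln(1 − 2P − Q) − ¼ ln(1 − 2Q).
1 − 2P − Q = 0.807, giving −½ ln(0.807) = 0.107216.
1 − 2Q = 0.766, giving −¼ ln(0.766) = 0.066643.
d = 0.107216 + 0.066643 = 0.173859.

0.174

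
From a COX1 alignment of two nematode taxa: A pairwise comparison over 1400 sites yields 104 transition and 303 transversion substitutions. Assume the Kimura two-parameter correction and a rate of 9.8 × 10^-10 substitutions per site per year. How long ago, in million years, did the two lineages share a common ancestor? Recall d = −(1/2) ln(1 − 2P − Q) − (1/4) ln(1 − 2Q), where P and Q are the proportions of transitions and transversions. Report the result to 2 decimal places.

P = 104/1400 ≈ 0.074286 and Q = 303/1400 ≈ 0.216429.
Under the Kimura two-parameter model, d = −½ ln(1 − 2P − Q) − ¼ ln(1 − 2Q).
1 − 2P − Q = 0.634999, giving −½ ln(0.634999) = 0.227066.
1 − 2Q = 0.567142, giving −¼ ln(0.567142) = 0.141786.
d = 0.227066 + 0.141786 = 0.368852.
Under a molecular clock d = 2μt, so t = d/(2μ) = 0.368852 / (2 × 9.8 × 10^-10) = 188.19 million years.

188.19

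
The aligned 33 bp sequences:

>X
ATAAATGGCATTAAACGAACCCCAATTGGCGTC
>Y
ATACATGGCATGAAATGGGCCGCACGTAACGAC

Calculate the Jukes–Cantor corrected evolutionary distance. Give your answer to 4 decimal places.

The sequences differ at 11 of 33 sites, so p = 11/33 ≈ 0.333333.
d = −(3/4) ln(1 − 4p/3) = −0.75 ln(1 − 0.444444) = −0.75 ln(0.555556)
  = −0.75 × (-0.587786) = 0.440840 substitutions/site.

0.4408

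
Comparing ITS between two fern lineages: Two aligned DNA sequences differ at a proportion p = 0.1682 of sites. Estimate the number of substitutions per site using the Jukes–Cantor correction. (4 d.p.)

d = −(3/4) ln(1 − 4p/3) = −0.75 ln(1 − 0.224267) = −0.75 ln(0.775733)
  = −0.75 × (-0.253947) = 0.190460 substitutions/site.

0.1905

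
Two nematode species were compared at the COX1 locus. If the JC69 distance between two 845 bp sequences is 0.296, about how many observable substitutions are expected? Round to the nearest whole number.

207

Invert JC69: p = (3/4)(1 − e^(−4d/3)) = 0.75 × (1 − e^(-0.394667)) = 0.75 × (1 − 0.673904) = 0.244572.
Expected differing sites = pL ≈ 0.244572 × 845 = 206.66334 ≈ 207.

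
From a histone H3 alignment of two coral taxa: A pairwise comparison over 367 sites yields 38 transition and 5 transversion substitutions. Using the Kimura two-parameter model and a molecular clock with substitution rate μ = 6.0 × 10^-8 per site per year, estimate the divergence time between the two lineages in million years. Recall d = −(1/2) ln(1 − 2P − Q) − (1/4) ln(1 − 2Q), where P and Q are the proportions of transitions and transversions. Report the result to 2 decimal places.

1.10

P = 38/367 ≈ 0.103542 and Q = 5/367 ≈ 0.013624.
Under the Kimura two-parameter model, d = −½ ln(1 − 2P − Q) − ¼ ln(1 − 2Q).
1 − 2P − Q = 0.779292, giving −½ ln(0.779292) = 0.124685.
1 − 2Q = 0.972752, giving −¼ ln(0.972752) = 0.006907.
d = 0.124685 + 0.006907 = 0.131592.
Under a molecular clock d = 2μt, so t = d/(2μ) = 0.131592 / (2 × 6.0 × 10^-8) = 1.10 million years.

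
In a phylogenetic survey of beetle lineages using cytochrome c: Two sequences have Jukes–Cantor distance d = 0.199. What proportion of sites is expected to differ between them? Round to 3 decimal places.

p = (3/4)(1 − e^(−4d/3)) = 0.75 × (1 − e^(-0.265333)) = 0.75 × (1 − 0.766951) = 0.174787.

0.175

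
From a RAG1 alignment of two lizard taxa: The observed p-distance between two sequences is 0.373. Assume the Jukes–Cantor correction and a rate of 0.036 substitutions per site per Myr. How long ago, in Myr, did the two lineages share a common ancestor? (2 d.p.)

7.16

d = −(3/4) ln(1 − 4p/3) = −0.75 ln(1 − 0.497333) = −0.75 ln(0.502667)
  = −0.75 × (-0.687827) = 0.515870 substitutions/site.
Under a molecular clock d = 2μt, so t = d/(2μ) = 0.515870 / (2 × 0.036) = 7.16 Myr.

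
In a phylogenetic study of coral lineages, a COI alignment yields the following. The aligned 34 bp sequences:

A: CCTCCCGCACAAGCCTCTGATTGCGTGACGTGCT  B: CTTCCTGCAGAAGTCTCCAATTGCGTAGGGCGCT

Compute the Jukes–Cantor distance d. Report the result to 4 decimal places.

0.3734

The sequences differ at 10 of 34 sites (2, 6, 10, 14, 18, 19, 27, 28, 29, 31), so p = 10/34 ≈ 0.294118.
d = −(3/4) ln(1 − 4p/3) = −0.75 ln(1 − 0.392157) = −0.75 ln(0.607843)
  = −0.75 × (-0.497839) = 0.373379 substitutions/site.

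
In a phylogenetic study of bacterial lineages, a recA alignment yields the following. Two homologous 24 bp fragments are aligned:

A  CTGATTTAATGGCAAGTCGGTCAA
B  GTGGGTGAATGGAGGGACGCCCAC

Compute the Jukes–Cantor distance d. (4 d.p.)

The sequences differ at 11 of 24 sites, so p = 11/24 ≈ 0.458333.
d = −(3/4) ln(1 − 4p/3) = −0.75 ln(1 − 0.611111) = −0.75 ln(0.388889)
  = −0.75 × (-0.944461) = 0.708346 substitutions/site.

0.7083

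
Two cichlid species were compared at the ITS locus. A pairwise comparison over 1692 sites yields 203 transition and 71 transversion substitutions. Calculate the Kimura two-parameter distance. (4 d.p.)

P = 203/1692 ≈ 0.119976 and Q = 71/1692 ≈ 0.041962.
Under the Kimura two-parameter model, d = −½ ln(1 − 2P − Q) − ¼ ln(1 − 2Q).
1 − 2P − Q = 0.718086, giving −½ ln(0.718086) = 0.165583.
1 − 2Q = 0.916076, giving −¼ ln(0.916076) = 0.021914.
d = 0.165583 + 0.021914 = 0.187497.

0.1875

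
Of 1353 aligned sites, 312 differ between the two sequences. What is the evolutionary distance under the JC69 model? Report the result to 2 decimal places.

p = 312/1353 ≈ 0.230599.
d = −(3/4) ln(1 − 4p/3) = −0.75 ln(1 − 0.307465) = −0.75 ln(0.692535)
  = −0.75 × (-0.367397) = 0.275548 substitutions/site.

0.28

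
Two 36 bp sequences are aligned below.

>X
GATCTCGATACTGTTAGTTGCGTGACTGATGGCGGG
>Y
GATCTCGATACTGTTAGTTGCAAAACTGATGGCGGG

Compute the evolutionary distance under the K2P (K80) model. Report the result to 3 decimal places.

0.089

Of 36 sites, 2 differences are transitions and 1 are transversions, so P = 2/36 ≈ 0.055556 and Q = 1/36 ≈ 0.027778.
Under the Kimura two-parameter model, d = −½ ln(1 − 2P − Q) − ¼ ln(1 − 2Q).
1 − 2P − Q = 0.86111, giving −½ ln(0.86111) = 0.074767.
1 − 2Q = 0.944444, giving −¼ ln(0.944444) = 0.014290.
d = 0.074767 + 0.014290 = 0.089057.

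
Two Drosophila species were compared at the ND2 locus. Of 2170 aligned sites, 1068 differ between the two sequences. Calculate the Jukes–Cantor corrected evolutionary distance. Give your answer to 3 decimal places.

p = 1068/2170 ≈ 0.492166.
d = −(3/4) ln(1 − 4p/3) = −0.75 ln(1 − 0.656221) = −0.75 ln(0.343779)
  = −0.75 × (-1.067756) = 0.800817 substitutions/site.

0.801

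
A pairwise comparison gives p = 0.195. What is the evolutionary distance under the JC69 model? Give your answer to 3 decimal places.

d = −(3/4) ln(1 − 4p/3) = −0.75 ln(1 − 0.26) = −0.75 ln(0.74)
  = −0.75 × (-0.301105) = 0.225829 substitutions/site.

0.226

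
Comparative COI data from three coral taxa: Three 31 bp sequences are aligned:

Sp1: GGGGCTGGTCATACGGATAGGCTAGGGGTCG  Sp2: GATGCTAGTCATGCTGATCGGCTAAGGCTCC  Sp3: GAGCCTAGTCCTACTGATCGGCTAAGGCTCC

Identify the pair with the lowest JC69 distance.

Sp2 and Sp3

Sp1–Sp2: 9/31 differ, p = 0.290, d = 0.367.
Sp1–Sp3: 9/31 differ, p = 0.290, d = 0.367.
Sp2–Sp3: 4/31 differ, p = 0.129, d = 0.142.
The smallest distance is between Sp2 and Sp3.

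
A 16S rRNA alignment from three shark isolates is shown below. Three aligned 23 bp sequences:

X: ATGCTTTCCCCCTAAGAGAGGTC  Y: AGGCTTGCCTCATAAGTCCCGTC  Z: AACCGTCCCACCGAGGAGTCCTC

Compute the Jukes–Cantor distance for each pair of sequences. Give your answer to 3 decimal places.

d(X,Y) = 0.467, d(X,Z) = 0.650, d(Y,Z) = 0.892

X–Y: 8/23 sites differ → p ≈ 0.347826, d = −0.75 ln(1 − 0.463768) = 0.467391 ≈ 0.467.
X–Z: 10/23 sites differ → p ≈ 0.434783, d = −0.75 ln(1 − 0.579711) = 0.650110 ≈ 0.650.
Y–Z: 12/23 sites differ → p ≈ 0.521739, d = −0.75 ln(1 − 0.695652) = 0.892188 ≈ 0.892.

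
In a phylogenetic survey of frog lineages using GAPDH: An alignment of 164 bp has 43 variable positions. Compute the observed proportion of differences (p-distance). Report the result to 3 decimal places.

0.262

p = 43/164 = 0.262195… ≈ 0.262 (to 3 d.p.).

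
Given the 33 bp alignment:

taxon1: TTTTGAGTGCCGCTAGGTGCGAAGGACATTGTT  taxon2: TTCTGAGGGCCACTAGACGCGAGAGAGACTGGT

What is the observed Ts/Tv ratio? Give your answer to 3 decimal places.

Transitions are A↔G and C↔T; transversions are all other mismatches.
Transitions: 7. Transversions: 3.
R = 7/3 = 2.333333… ≈ 2.333 (to 3 d.p.).

2.333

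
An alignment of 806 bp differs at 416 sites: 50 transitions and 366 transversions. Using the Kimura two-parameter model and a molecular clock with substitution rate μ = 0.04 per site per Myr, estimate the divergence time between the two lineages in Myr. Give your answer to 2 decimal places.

12.86

P = 50/806 ≈ 0.062035 and Q = 366/806 ≈ 0.454094.
Under the Kimura two-parameter model, d = −½ ln(1 − 2P − Q) − ¼ ln(1 − 2Q).
1 − 2P − Q = 0.421836, giving −½ ln(0.421836) = 0.431569.
1 − 2Q = 0.091812, giving −¼ ln(0.091812) = 0.597003.
d = 0.431569 + 0.597003 = 1.028572.
Under a molecular clock d = 2μt, so t = d/(2μ) = 1.028572 / (2 × 0.04) = 12.86 Myr.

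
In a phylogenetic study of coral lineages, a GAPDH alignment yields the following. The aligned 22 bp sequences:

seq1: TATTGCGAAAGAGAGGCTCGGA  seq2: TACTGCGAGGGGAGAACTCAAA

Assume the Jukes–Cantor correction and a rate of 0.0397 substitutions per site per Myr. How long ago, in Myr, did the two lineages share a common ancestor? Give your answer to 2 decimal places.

8.80

The sequences differ at 10 of 22 sites (3, 9, 10, 12, 13, 14, 15, 16, 20, 21), so p = 10/22 ≈ 0.454545.
d = −(3/4) ln(1 − 4p/3) = −0.75 ln(1 − 0.60606) = −0.75 ln(0.39394)
  = −0.75 × (-0.931557) = 0.698668 substitutions/site.
Under a molecular clock d = 2μt, so t = d/(2μ) = 0.698668 / (2 × 0.0397) = 8.80 Myr.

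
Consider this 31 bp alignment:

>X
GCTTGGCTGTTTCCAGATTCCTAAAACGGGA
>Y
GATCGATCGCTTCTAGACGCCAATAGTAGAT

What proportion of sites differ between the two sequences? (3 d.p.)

The sequences differ at 16 of 31 positions.
p = 16/31 = 0.516129… ≈ 0.516 (to 3 d.p.).

0.516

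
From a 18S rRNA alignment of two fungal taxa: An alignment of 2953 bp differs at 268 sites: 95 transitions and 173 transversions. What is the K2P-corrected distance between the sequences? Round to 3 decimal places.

0.097

P = 95/2953 ≈ 0.032171 and Q = 173/2953 ≈ 0.058584.
Under the Kimura two-parameter model, d = −½ ln(1 − 2P − Q) − ¼ ln(1 − 2Q).
1 − 2P − Q = 0.877074, giving −½ ln(0.877074) = 0.065582.
1 − 2Q = 0.882832, giving −¼ ln(0.882832) = 0.031155.
d = 0.065582 + 0.031155 = 0.096737.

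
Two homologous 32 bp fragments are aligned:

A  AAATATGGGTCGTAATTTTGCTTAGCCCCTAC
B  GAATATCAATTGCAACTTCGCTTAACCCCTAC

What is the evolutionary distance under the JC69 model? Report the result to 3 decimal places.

The sequences differ at 9 of 32 sites (1, 7, 8, 9, 11, 13, 16, 19, 25), so p = 9/32 = 0.28125.
d = −(3/4) ln(1 − 4p/3) = −0.75 ln(1 − 0.375) = −0.75 ln(0.625)
  = −0.75 × (-0.470004) = 0.352503 substitutions/site.

0.353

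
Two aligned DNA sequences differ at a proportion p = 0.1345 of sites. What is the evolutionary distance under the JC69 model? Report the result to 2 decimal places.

d = −(3/4) ln(1 − 4p/3) = −0.75 ln(1 − 0.179333) = −0.75 ln(0.820667)
  = −0.75 × (-0.197638) = 0.148229 substitutions/site.

0.15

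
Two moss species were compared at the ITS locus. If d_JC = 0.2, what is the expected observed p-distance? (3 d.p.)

p = (3/4)(1 − e^(−4d/3)) = 0.75 × (1 − e^(-0.266667)) = 0.75 × (1 − 0.765928) = 0.175554.

0.176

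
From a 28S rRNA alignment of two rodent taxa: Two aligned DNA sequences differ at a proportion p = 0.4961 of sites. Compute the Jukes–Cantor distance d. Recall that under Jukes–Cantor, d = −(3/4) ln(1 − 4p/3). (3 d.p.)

0.812

d = −(3/4) ln(1 − 4p/3) = −0.75 ln(1 − 0.661467) = −0.75 ln(0.338533)
  = −0.75 × (-1.083134) = 0.812351 substitutions/site.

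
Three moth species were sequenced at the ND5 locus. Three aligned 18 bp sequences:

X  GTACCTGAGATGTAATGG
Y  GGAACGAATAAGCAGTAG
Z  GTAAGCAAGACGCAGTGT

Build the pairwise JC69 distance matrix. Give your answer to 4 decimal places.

d(X,Y) = 0.8240, d(X,Z) = 0.6735, d(Y,Z) = 0.5482

X–Y: 9/18 sites differ → p = 0.5, d = −0.75 ln(1 − 0.666667) = 0.823960 ≈ 0.8240.
X–Z: 8/18 sites differ → p ≈ 0.444444, d = −0.75 ln(1 − 0.592592) = 0.673455 ≈ 0.6735.
Y–Z: 7/18 sites differ → p ≈ 0.388889, d = −0.75 ln(1 − 0.518519) = 0.548166 ≈ 0.5482.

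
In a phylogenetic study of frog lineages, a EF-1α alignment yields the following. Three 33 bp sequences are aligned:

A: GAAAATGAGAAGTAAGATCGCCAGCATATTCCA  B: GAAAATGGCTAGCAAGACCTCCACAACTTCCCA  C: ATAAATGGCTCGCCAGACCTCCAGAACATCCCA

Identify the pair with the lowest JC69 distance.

B and C

A–B: 11/33 differ, p = 0.333, d = 0.441.
A–C: 13/33 differ, p = 0.394, d = 0.559.
B–C: 6/33 differ, p = 0.182, d = 0.208.
The smallest distance is between B and C.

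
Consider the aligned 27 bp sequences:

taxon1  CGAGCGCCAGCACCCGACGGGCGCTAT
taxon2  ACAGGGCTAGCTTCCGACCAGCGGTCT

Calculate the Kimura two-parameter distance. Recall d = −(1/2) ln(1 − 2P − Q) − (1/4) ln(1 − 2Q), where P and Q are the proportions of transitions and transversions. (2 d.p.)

0.51

Of 27 sites, 3 differences are transitions and 7 are transversions, so P = 3/27 ≈ 0.111111 and Q = 7/27 ≈ 0.259259.
Under the Kimura two-parameter model, d = −½ ln(1 − 2P − Q) − ¼ ln(1 − 2Q).
1 − 2P − Q = 0.518519, giving −½ ln(0.518519) = 0.328389.
1 − 2Q = 0.481482, giving −¼ ln(0.481482) = 0.182722.
d = 0.328389 + 0.182722 = 0.511111.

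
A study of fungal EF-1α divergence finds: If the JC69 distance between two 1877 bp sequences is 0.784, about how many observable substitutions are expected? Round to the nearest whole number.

Invert JC69: p = (3/4)(1 − e^(−4d/3)) = 0.75 × (1 − e^(-1.045333)) = 0.75 × (1 − 0.351575) = 0.486319.
Expected differing sites = pL ≈ 0.486319 × 1877 = 912.820763 ≈ 913.

913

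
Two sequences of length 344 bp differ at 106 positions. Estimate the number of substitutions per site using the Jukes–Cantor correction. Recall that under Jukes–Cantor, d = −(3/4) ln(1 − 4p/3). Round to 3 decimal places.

p = 106/344 ≈ 0.30814.
d = −(3/4) ln(1 − 4p/3) = −0.75 ln(1 − 0.410853) = −0.75 ln(0.589147)
  = −0.75 × (-0.529080) = 0.396810 substitutions/site.

0.397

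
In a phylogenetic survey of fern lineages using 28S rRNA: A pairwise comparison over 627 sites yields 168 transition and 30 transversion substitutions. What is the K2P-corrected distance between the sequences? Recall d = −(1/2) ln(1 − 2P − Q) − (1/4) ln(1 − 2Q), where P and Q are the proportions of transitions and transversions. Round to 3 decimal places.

0.463

P = 168/627 ≈ 0.267943 and Q = 30/627 ≈ 0.047847.
Under the Kimura two-parameter model, d = −½ ln(1 − 2P − Q) − ¼ ln(1 − 2Q).
1 − 2P − Q = 0.416267, giving −½ ln(0.416267) = 0.438214.
1 − 2Q = 0.904306, giving −¼ ln(0.904306) = 0.025147.
d = 0.438214 + 0.025147 = 0.463361.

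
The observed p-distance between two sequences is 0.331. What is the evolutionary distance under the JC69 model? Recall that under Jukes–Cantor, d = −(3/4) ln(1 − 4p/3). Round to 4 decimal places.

d = −(3/4) ln(1 − 4p/3) = −0.75 ln(1 − 0.441333) = −0.75 ln(0.558667)
  = −0.75 × (-0.582202) = 0.436652 substitutions/site.

0.4367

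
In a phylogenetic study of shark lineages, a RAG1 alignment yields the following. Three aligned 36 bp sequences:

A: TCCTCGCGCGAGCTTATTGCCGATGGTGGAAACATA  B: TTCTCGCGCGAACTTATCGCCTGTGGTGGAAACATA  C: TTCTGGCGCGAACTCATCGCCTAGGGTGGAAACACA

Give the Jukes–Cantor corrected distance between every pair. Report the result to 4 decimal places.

d(A,B) = 0.1536, d(A,C) = 0.2635, d(B,C) = 0.1536

A–B: 5/36 sites differ → p ≈ 0.138889, d = −0.75 ln(1 − 0.185185) = 0.153596 ≈ 0.1536.
A–C: 8/36 sites differ → p ≈ 0.222222, d = −0.75 ln(1 − 0.296296) = 0.263548 ≈ 0.2635.
B–C: 5/36 sites differ → p ≈ 0.138889, d = −0.75 ln(1 − 0.185185) = 0.153596 ≈ 0.1536.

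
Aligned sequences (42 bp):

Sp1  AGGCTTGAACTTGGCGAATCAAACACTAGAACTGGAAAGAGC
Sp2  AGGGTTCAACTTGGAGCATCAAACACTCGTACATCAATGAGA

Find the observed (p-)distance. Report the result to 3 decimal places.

The sequences differ at 11 of 42 positions.
p = 11/42 = 0.261904… ≈ 0.262 (to 3 d.p.).

0.262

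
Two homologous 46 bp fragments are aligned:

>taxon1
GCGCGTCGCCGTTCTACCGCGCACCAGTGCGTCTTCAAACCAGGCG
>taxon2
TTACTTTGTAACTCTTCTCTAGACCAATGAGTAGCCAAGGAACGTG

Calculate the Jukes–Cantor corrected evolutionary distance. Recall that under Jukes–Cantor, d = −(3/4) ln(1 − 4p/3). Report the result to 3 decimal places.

The sequences differ at 25 of 46 sites, so p = 25/46 ≈ 0.543478.
d = −(3/4) ln(1 − 4p/3) = −0.75 ln(1 − 0.724637) = −0.75 ln(0.275363)
  = −0.75 × (-1.289665) = 0.967249 substitutions/site.

0.967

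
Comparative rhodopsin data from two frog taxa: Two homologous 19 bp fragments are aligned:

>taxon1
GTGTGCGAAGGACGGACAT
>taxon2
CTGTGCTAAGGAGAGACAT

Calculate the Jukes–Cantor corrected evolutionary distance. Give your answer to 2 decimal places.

The sequences differ at 4 of 19 sites (1, 7, 13, 14), so p = 4/19 ≈ 0.210526.
d = −(3/4) ln(1 − 4p/3) = −0.75 ln(1 − 0.280701) = −0.75 ln(0.719299)
  = −0.75 × (-0.329478) = 0.247109 substitutions/site.

0.25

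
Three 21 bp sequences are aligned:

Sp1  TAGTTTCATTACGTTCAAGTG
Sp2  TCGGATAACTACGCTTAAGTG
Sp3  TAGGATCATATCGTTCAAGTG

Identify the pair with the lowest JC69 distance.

Sp1–Sp2: 7/21 differ, p = 0.333, d = 0.441.
Sp1–Sp3: 4/21 differ, p = 0.190, d = 0.220.
Sp2–Sp3: 7/21 differ, p = 0.333, d = 0.441.
The smallest distance is between Sp1 and Sp3.

Sp1 and Sp3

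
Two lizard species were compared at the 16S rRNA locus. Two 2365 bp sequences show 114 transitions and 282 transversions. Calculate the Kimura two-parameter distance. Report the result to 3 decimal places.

0.190

P = 114/2365 ≈ 0.048203 and Q = 282/2365 ≈ 0.119239.
Under the Kimura two-parameter model, d = −½ ln(1 − 2P − Q) − ¼ ln(1 − 2Q).
1 − 2P − Q = 0.784355, giving −½ ln(0.784355) = 0.121447.
1 − 2Q = 0.761522, giving −¼ ln(0.761522) = 0.068109.
d = 0.121447 + 0.068109 = 0.189556.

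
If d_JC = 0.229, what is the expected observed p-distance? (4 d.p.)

p = (3/4)(1 − e^(−4d/3)) = 0.75 × (1 − e^(-0.305333)) = 0.75 × (1 − 0.736878) = 0.197342.

0.1973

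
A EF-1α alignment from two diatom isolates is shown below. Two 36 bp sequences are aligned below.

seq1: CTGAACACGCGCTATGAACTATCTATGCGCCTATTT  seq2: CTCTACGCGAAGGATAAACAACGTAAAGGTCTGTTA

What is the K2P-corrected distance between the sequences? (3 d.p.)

Of 36 sites, 7 differences are transitions and 10 are transversions, so P = 7/36 ≈ 0.194444 and Q = 10/36 ≈ 0.277778.
Under the Kimura two-parameter model, d = −½ ln(1 − 2P − Q) − ¼ ln(1 − 2Q).
1 − 2P − Q = 0.333334, giving −½ ln(0.333334) = 0.549305.
1 − 2Q = 0.444444, giving −¼ ln(0.444444) = 0.202733.
d = 0.549305 + 0.202733 = 0.752038.

0.752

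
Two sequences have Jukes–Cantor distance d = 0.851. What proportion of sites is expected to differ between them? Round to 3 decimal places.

0.509

p = (3/4)(1 − e^(−4d/3)) = 0.75 × (1 − e^(-1.134667)) = 0.75 × (1 − 0.321529) = 0.508853.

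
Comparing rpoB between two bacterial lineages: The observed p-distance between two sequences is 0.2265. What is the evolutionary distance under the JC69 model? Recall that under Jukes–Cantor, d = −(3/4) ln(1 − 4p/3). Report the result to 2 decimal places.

d = −(3/4) ln(1 − 4p/3) = −0.75 ln(1 − 0.302) = −0.75 ln(0.698)
  = −0.75 × (-0.359536) = 0.269652 substitutions/site.

0.27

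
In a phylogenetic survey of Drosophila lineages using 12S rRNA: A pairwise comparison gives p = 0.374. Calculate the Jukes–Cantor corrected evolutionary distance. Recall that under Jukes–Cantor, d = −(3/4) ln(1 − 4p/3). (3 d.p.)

0.518

d = −(3/4) ln(1 − 4p/3) = −0.75 ln(1 − 0.498667) = −0.75 ln(0.501333)
  = −0.75 × (-0.690485) = 0.517864 substitutions/site.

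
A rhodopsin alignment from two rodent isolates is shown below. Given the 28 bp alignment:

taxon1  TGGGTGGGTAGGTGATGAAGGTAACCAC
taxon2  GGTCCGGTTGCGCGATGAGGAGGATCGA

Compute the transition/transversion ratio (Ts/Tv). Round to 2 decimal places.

Transitions are A↔G and C↔T; transversions are all other mismatches.
Transitions: 8. Transversions: 7.
R = 8/7 = 1.142857… ≈ 1.14 (to 2 d.p.).

1.14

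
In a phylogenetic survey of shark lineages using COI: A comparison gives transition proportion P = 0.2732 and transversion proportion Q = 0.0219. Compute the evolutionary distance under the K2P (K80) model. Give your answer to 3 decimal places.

0.431

Under the Kimura two-parameter model, d = −½ ln(1 − 2P − Q) − ¼ ln(1 − 2Q).
1 − 2P − Q = 0.4317, giving −½ ln(0.4317) = 0.420012.
1 − 2Q = 0.9562, giving −¼ ln(0.9562) = 0.011197.
d = 0.420012 + 0.011197 = 0.431209.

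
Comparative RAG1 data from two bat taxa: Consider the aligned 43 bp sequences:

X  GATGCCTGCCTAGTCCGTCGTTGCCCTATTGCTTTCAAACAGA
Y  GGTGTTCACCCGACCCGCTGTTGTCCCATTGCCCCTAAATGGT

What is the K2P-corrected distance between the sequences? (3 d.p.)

1.199

Of 43 sites, 19 differences are transitions and 1 are transversions, so P = 19/43 ≈ 0.44186 and Q = 1/43 ≈ 0.023256.
Under the Kimura two-parameter model, d = −½ ln(1 − 2P − Q) − ¼ ln(1 − 2Q).
1 − 2P − Q = 0.093024, giving −½ ln(0.093024) = 1.187449.
1 − 2Q = 0.953488, giving −¼ ln(0.953488) = 0.011907.
d = 1.187449 + 0.011907 = 1.199356.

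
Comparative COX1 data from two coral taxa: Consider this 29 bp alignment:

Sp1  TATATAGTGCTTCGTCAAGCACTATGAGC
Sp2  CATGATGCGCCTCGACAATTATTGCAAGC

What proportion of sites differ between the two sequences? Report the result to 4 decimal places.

0.4483

The sequences differ at 13 of 29 positions.
p = 13/29 = 0.448275… ≈ 0.4483 (to 4 d.p.).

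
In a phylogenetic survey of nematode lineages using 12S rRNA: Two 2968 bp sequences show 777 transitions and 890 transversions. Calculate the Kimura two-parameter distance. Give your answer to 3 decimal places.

1.096

P = 777/2968 ≈ 0.261792 and Q = 890/2968 ≈ 0.299865.
Under the Kimura two-parameter model, d = −½ ln(1 − 2P − Q) − ¼ ln(1 − 2Q).
1 − 2P − Q = 0.176551, giving −½ ln(0.176551) = 0.867073.
1 − 2Q = 0.40027, giving −¼ ln(0.40027) = 0.228904.
d = 0.867073 + 0.228904 = 1.095977.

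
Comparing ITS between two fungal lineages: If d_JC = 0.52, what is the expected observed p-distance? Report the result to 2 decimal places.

p = (3/4)(1 − e^(−4d/3)) = 0.75 × (1 − e^(-0.693333)) = 0.75 × (1 − 0.499907) = 0.375070.

0.38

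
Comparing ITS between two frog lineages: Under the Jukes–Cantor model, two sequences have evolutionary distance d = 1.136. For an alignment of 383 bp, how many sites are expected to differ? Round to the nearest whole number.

224

Invert JC69: p = (3/4)(1 − e^(−4d/3)) = 0.75 × (1 − e^(-1.514667)) = 0.75 × (1 − 0.219881) = 0.585089.
Expected differing sites = pL ≈ 0.585089 × 383 = 224.089087 ≈ 224.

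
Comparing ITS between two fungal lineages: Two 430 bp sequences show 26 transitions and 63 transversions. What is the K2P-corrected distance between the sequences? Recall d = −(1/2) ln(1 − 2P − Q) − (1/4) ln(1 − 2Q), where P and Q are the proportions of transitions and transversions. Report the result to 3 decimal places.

0.242

P = 26/430 ≈ 0.060465 and Q = 63/430 ≈ 0.146512.
Under the Kimura two-parameter model, d = −½ ln(1 − 2P − Q) − ¼ ln(1 − 2Q).
1 − 2P − Q = 0.732558, giving −½ ln(0.732558) = 0.155606.
1 − 2Q = 0.706976, giving −¼ ln(0.706976) = 0.086690.
d = 0.155606 + 0.086690 = 0.242296.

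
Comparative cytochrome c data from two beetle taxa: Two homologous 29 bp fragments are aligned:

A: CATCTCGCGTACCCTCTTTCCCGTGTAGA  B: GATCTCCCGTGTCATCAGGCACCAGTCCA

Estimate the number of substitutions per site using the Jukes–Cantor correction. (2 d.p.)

0.68

The sequences differ at 13 of 29 sites, so p = 13/29 ≈ 0.448276.
d = −(3/4) ln(1 − 4p/3) = −0.75 ln(1 − 0.597701) = −0.75 ln(0.402299)
  = −0.75 × (-0.910560) = 0.682920 substitutions/site.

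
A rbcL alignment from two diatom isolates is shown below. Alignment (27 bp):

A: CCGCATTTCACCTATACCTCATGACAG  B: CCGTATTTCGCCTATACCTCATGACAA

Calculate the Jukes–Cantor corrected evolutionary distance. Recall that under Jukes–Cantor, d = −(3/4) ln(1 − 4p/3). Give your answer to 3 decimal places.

The sequences differ at 3 of 27 sites (4, 10, 27), so p = 3/27 ≈ 0.111111.
d = −(3/4) ln(1 − 4p/3) = −0.75 ln(1 − 0.148148) = −0.75 ln(0.851852)
  = −0.75 × (-0.160342) = 0.120257 substitutions/site.

0.120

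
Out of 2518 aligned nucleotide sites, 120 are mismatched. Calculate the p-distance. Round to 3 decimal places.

0.048

p = 120/2518 = 0.047656… ≈ 0.048 (to 3 d.p.).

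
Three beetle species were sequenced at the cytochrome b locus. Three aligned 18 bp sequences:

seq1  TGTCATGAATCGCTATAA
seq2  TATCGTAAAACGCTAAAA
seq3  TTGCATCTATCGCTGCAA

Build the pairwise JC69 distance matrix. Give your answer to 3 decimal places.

seq1–seq2: 5/18 sites differ → p ≈ 0.277778, d = −0.75 ln(1 − 0.370371) = 0.346968 ≈ 0.347.
seq1–seq3: 6/18 sites differ → p ≈ 0.333333, d = −0.75 ln(1 − 0.444444) = 0.440839 ≈ 0.441.
seq2–seq3: 8/18 sites differ → p ≈ 0.444444, d = −0.75 ln(1 − 0.592592) = 0.673455 ≈ 0.673.

d(seq1,seq2) = 0.347, d(seq1,seq3) = 0.441, d(seq2,seq3) = 0.673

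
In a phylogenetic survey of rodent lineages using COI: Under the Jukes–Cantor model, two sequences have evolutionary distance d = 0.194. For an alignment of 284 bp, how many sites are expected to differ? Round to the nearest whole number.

49

Invert JC69: p = (3/4)(1 − e^(−4d/3)) = 0.75 × (1 − e^(-0.258667)) = 0.75 × (1 − 0.772080) = 0.170940.
Expected differing sites = pL ≈ 0.170940 × 284 = 48.54696 ≈ 49.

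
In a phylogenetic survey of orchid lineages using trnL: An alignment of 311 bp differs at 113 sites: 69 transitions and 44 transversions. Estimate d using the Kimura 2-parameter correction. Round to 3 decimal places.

P = 69/311 ≈ 0.221865 and Q = 44/311 ≈ 0.141479.
Under the Kimura two-parameter model, d = −½ ln(1 − 2P − Q) − ¼ ln(1 − 2Q).
1 − 2P − Q = 0.414791, giving −½ ln(0.414791) = 0.439990.
1 − 2Q = 0.717042, giving −¼ ln(0.717042) = 0.083155.
d = 0.439990 + 0.083155 = 0.523145.

0.523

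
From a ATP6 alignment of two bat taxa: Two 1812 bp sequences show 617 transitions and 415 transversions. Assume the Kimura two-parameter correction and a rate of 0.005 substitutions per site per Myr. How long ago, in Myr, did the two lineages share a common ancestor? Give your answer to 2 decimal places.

135.74

P = 617/1812 ≈ 0.340508 and Q = 415/1812 ≈ 0.229029.
Under the Kimura two-parameter model, d = −½ ln(1 − 2P − Q) − ¼ ln(1 − 2Q).
1 − 2P − Q = 0.089955, giving −½ ln(0.089955) = 1.204223.
1 − 2Q = 0.541942, giving −¼ ln(0.541942) = 0.153149.
d = 1.204223 + 0.153149 = 1.357372.
Under a molecular clock d = 2μt, so t = d/(2μ) = 1.357372 / (2 × 0.005) = 135.74 Myr.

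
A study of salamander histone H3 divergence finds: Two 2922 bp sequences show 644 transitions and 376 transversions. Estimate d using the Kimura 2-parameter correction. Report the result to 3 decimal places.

0.496

P = 644/2922 ≈ 0.220397 and Q = 376/2922 ≈ 0.128679.
Under the Kimura two-parameter model, d = −½ ln(1 − 2P − Q) − ¼ ln(1 − 2Q).
1 − 2P − Q = 0.430527, giving −½ ln(0.430527) = 0.421373.
1 − 2Q = 0.742642, giving −¼ ln(0.742642) = 0.074385.
d = 0.421373 + 0.074385 = 0.495758.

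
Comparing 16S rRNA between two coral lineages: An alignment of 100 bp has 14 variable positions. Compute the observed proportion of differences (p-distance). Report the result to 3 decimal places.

p = 14/100 = 0.140.

0.140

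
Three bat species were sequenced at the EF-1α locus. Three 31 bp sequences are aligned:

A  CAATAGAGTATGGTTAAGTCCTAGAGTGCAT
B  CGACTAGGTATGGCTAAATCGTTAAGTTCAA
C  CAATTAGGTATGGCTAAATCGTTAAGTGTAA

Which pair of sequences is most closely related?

B and C

A–B: 12/31 differ, p = 0.387, d = 0.544.
A–C: 10/31 differ, p = 0.323, d = 0.422.
B–C: 4/31 differ, p = 0.129, d = 0.142.
The smallest distance is between B and C.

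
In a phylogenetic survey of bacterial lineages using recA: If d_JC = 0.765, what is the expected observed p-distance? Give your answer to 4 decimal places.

0.4796

p = (3/4)(1 − e^(−4d/3)) = 0.75 × (1 − e^(-1.02)) = 0.75 × (1 − 0.360595) = 0.479554.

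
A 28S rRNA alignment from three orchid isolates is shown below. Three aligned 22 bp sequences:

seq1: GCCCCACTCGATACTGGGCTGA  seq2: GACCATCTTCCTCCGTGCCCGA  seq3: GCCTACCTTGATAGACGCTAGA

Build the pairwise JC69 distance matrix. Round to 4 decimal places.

d(seq1,seq2) = 0.8240, d(seq1,seq3) = 0.6987, d(seq2,seq3) = 0.8240

seq1–seq2: 11/22 sites differ → p = 0.5, d = −0.75 ln(1 − 0.666667) = 0.823960 ≈ 0.8240.
seq1–seq3: 10/22 sites differ → p ≈ 0.454545, d = −0.75 ln(1 − 0.60606) = 0.698667 ≈ 0.6987.
seq2–seq3: 11/22 sites differ → p = 0.5, d = −0.75 ln(1 − 0.666667) = 0.823960 ≈ 0.8240.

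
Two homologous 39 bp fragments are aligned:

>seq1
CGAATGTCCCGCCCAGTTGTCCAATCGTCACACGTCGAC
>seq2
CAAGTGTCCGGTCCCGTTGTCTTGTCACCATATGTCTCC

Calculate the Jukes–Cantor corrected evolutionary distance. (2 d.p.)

The sequences differ at 14 of 39 sites, so p = 14/39 ≈ 0.358974.
d = −(3/4) ln(1 − 4p/3) = −0.75 ln(1 − 0.478632) = −0.75 ln(0.521368)
  = −0.75 × (-0.651299) = 0.488474 substitutions/site.

0.49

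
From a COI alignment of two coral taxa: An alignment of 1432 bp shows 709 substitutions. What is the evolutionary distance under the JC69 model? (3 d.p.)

0.809

p = 709/1432 ≈ 0.495112.
d = −(3/4) ln(1 − 4p/3) = −0.75 ln(1 − 0.660149) = −0.75 ln(0.339851)
  = −0.75 × (-1.079248) = 0.809436 substitutions/site.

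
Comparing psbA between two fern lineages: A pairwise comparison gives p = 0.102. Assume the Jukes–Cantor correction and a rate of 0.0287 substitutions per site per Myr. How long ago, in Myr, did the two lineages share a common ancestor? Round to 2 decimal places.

d = −(3/4) ln(1 − 4p/3) = −0.75 ln(1 − 0.136) = −0.75 ln(0.864)
  = −0.75 × (-0.146183) = 0.109637 substitutions/site.
Under a molecular clock d = 2μt, so t = d/(2μ) = 0.109637 / (2 × 0.0287) = 1.91 Myr.

1.91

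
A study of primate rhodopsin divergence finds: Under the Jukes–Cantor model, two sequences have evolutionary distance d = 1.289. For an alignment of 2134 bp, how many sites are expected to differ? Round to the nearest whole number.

1314

Invert JC69: p = (3/4)(1 − e^(−4d/3)) = 0.75 × (1 − e^(-1.718667)) = 0.75 × (1 − 0.179305) = 0.615521.
Expected differing sites = pL ≈ 0.615521 × 2134 = 1313.521814 ≈ 1314.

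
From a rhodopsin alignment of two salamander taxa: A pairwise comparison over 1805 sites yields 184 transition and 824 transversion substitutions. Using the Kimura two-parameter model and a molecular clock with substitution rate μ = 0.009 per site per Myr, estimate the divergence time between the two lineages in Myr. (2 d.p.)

63.92

P = 184/1805 ≈ 0.101939 and Q = 824/1805 ≈ 0.45651.
Under the Kimura two-parameter model, d = −½ ln(1 − 2P − Q) − ¼ ln(1 − 2Q).
1 − 2P − Q = 0.339612, giving −½ ln(0.339612) = 0.539976.
1 − 2Q = 0.08698, giving −¼ ln(0.08698) = 0.610519.
d = 0.539976 + 0.610519 = 1.150495.
Under a molecular clock d = 2μt, so t = d/(2μ) = 1.150495 / (2 × 0.009) = 63.92 Myr.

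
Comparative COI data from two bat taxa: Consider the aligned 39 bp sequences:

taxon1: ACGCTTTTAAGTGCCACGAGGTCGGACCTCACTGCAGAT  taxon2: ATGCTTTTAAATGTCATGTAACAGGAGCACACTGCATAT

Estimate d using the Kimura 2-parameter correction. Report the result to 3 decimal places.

0.408

Of 39 sites, 7 differences are transitions and 5 are transversions, so P = 7/39 ≈ 0.179487 and Q = 5/39 ≈ 0.128205.
Under the Kimura two-parameter model, d = −½ ln(1 − 2P − Q) − ¼ ln(1 − 2Q).
1 − 2P − Q = 0.512821, giving −½ ln(0.512821) = 0.333914.
1 − 2Q = 0.74359, giving −¼ ln(0.74359) = 0.074066.
d = 0.333914 + 0.074066 = 0.407980.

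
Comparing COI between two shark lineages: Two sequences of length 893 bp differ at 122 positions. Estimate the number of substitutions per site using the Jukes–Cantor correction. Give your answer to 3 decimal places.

0.151

p = 122/893 ≈ 0.136618.
d = −(3/4) ln(1 − 4p/3) = −0.75 ln(1 − 0.182157) = −0.75 ln(0.817843)
  = −0.75 × (-0.201085) = 0.150814 substitutions/site.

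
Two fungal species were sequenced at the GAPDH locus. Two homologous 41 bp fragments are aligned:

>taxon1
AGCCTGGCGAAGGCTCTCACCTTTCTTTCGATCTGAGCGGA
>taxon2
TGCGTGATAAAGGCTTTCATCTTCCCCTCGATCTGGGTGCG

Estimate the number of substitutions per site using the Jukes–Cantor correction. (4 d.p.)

0.4556

The sequences differ at 14 of 41 sites, so p = 14/41 ≈ 0.341463.
d = −(3/4) ln(1 − 4p/3) = −0.75 ln(1 − 0.455284) = −0.75 ln(0.544716)
  = −0.75 × (-0.607491) = 0.455618 substitutions/site.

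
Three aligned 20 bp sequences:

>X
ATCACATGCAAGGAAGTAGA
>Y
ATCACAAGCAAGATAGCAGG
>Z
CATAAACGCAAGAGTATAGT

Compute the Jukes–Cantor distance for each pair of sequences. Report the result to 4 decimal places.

X–Y: 5/20 sites differ → p = 0.25, d = −0.75 ln(1 − 0.333333) = 0.304098 ≈ 0.3041.
X–Z: 10/20 sites differ → p = 0.5, d = −0.75 ln(1 − 0.666667) = 0.823960 ≈ 0.8240.
Y–Z: 10/20 sites differ → p = 0.5, d = −0.75 ln(1 − 0.666667) = 0.823960 ≈ 0.8240.

d(X,Y) = 0.3041, d(X,Z) = 0.8240, d(Y,Z) = 0.8240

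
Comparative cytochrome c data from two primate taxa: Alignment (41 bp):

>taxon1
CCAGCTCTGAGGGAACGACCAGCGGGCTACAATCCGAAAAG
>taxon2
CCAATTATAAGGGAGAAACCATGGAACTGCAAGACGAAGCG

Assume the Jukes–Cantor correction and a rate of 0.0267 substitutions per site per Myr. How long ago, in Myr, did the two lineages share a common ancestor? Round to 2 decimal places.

10.32

The sequences differ at 16 of 41 sites, so p = 16/41 ≈ 0.390244.
d = −(3/4) ln(1 − 4p/3) = −0.75 ln(1 − 0.520325) = −0.75 ln(0.479675)
  = −0.75 × (-0.734646) = 0.550985 substitutions/site.
Under a molecular clock d = 2μt, so t = d/(2μ) = 0.550985 / (2 × 0.0267) = 10.32 Myr.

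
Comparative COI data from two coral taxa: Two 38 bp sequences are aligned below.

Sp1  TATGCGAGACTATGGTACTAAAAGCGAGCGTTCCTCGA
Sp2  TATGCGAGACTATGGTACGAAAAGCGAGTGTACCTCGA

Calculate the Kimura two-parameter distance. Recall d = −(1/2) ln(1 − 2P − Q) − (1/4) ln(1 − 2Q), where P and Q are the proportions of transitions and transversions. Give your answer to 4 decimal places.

0.0834

Of 38 sites, 1 differences are transitions and 2 are transversions, so P = 1/38 ≈ 0.026316 and Q = 2/38 ≈ 0.052632.
Under the Kimura two-parameter model, d = −½ ln(1 − 2P − Q) − ¼ ln(1 − 2Q).
1 − 2P − Q = 0.894736, giving −½ ln(0.894736) = 0.055613.
1 − 2Q = 0.894736, giving −¼ ln(0.894736) = 0.027807.
d = 0.055613 + 0.027807 = 0.083420.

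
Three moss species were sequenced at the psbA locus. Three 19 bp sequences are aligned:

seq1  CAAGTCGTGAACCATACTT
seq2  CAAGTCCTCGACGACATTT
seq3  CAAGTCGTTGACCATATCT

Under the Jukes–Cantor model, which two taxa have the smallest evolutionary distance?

seq1 and seq3

seq1–seq2: 6/19 differ, p = 0.316, d = 0.410.
seq1–seq3: 4/19 differ, p = 0.211, d = 0.247.
seq2–seq3: 5/19 differ, p = 0.263, d = 0.324.
The smallest distance is between seq1 and seq3.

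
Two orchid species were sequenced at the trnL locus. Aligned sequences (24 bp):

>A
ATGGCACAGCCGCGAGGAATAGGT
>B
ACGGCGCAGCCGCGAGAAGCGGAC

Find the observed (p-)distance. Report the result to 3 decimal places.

0.333

The sequences differ at 8 of 24 positions (sites 2, 6, 17, 19, 20, 21, 23, 24).
p = 8/24 = 0.333333… ≈ 0.333 (to 3 d.p.).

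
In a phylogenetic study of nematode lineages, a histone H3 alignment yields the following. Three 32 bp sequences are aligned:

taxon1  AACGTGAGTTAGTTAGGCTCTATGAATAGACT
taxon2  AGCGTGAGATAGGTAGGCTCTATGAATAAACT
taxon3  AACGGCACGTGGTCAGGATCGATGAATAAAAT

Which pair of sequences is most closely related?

taxon1–taxon2: 4/32 differ, p = 0.125, d = 0.137.
taxon1–taxon3: 10/32 differ, p = 0.313, d = 0.404.
taxon2–taxon3: 11/32 differ, p = 0.344, d = 0.460.
The smallest distance is between taxon1 and taxon2.

taxon1 and taxon2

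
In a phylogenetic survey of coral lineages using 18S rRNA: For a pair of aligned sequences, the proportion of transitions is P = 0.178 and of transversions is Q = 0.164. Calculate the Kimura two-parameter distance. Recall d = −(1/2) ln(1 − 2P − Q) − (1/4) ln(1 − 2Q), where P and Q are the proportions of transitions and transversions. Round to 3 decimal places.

Under the Kimura two-parameter model, d = −½ ln(1 − 2P − Q) − ¼ ln(1 − 2Q).
1 − 2P − Q = 0.48, giving −½ ln(0.48) = 0.366985.
1 − 2Q = 0.672, giving −¼ ln(0.672) = 0.099374.
d = 0.366985 + 0.099374 = 0.466359.

0.466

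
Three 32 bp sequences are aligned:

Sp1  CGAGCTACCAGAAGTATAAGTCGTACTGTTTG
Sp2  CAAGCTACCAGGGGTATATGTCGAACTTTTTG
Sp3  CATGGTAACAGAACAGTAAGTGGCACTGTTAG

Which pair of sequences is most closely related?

Sp1–Sp2: 6/32 differ, p = 0.188, d = 0.216.
Sp1–Sp3: 10/32 differ, p = 0.313, d = 0.404.
Sp2–Sp3: 13/32 differ, p = 0.406, d = 0.585.
The smallest distance is between Sp1 and Sp2.

Sp1 and Sp2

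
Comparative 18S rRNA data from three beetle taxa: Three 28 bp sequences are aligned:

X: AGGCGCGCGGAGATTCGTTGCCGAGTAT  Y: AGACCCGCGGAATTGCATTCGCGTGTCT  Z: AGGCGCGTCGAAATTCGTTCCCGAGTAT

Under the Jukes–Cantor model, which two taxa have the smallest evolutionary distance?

X–Y: 10/28 differ, p = 0.357, d = 0.485.
X–Z: 4/28 differ, p = 0.143, d = 0.158.
Y–Z: 10/28 differ, p = 0.357, d = 0.485.
The smallest distance is between X and Z.

X and Z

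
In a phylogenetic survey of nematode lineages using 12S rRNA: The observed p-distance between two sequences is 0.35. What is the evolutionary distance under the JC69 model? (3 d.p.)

d = −(3/4) ln(1 − 4p/3) = −0.75 ln(1 − 0.466667) = −0.75 ln(0.533333)
  = −0.75 × (-0.628609) = 0.471457 substitutions/site.

0.471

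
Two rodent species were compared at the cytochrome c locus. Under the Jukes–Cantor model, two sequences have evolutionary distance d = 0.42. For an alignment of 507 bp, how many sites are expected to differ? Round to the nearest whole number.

Invert JC69: p = (3/4)(1 − e^(−4d/3)) = 0.75 × (1 − e^(-0.56)) = 0.75 × (1 − 0.571209) = 0.321593.
Expected differing sites = pL ≈ 0.321593 × 507 = 163.047651 ≈ 163.

163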